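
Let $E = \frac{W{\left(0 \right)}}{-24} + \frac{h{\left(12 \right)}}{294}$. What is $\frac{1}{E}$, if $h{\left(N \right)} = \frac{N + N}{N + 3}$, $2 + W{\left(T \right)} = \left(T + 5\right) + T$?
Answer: $- \frac{5880}{703} \approx -8.3642$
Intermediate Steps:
$W{\left(T \right)} = 3 + 2 T$ ($W{\left(T \right)} = -2 + \left(\left(T + 5\right) + T\right) = -2 + \left(\left(5 + T\right) + T\right) = -2 + \left(5 + 2 T\right) = 3 + 2 T$)
$h{\left(N \right)} = \frac{2 N}{3 + N}$
$E = - \frac{703}{5880}$ ($E = \frac{3 + 2 \cdot 0}{-24} + \frac{2 \cdot 12 \frac{1}{3 + 12}}{294} = \left(3 + 0\right) \left(- \frac{1}{24}\right) + 2 \cdot 12 \cdot \frac{1}{15} \cdot \frac{1}{294} = 3 \left(- \frac{1}{24}\right) + 2 \cdot 12 \cdot \frac{1}{15} \cdot \frac{1}{294} = - \frac{1}{8} + \frac{8}{5} \cdot \frac{1}{294} = - \frac{1}{8} + \frac{4}{735} = - \frac{703}{5880} \approx -0.11956$)
$\frac{1}{E} = \frac{1}{- \frac{703}{5880}} = - \frac{5880}{703}$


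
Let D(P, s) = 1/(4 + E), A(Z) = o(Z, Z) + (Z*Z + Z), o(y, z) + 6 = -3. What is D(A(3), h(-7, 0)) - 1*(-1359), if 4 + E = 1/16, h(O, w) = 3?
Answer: 1375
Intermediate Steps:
o(y, z) = -9 (o(y, z) = -6 - 3 = -9)
E = -63/16 (E = -4 + 1/16 = -63/16 ≈ -3.9375)
A(Z) = -9 + Z + Z² (A(Z) = -9 + (Z*Z + Z) = -9 + (Z² + Z) = -9 + (Z + Z²) = -9 + Z + Z²)
D(P, s) = 16 (D(P, s) = 1/(4 - 63/16) = 1/(1/16) = 16)
D(A(3), h(-7, 0)) - 1*(-1359) = 16 - 1*(-1359) = 16 + 1359 = 1375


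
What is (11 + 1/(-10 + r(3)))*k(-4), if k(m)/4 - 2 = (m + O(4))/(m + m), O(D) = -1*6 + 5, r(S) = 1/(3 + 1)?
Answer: 2975/26 ≈ 114.42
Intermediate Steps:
r(S) = ¼ (r(S) = 1/4 = ¼)
O(D) = -1 (O(D) = -6 + 5 = -1)
k(m) = 8 + 2*(-1 + m)/m (k(m) = 8 + 4*((m - 1)/(m + m)) = 8 + 4*((-1 + m)/((2*m))) = 8 + 4*((-1 + m)*(1/(2*m))) = 8 + 4*((-1 + m)/(2*m)) = 8 + 2*(-1 + m)/m)
(11 + 1/(-10 + r(3)))*k(-4) = (11 + 1/(-10 + ¼))*(10 - 2/(-4)) = (11 + 1/(-39/4))*(10 - 2*(-¼)) = (11 - 4/39)*(10 + ½) = (425/39)*(21/2) = 2975/26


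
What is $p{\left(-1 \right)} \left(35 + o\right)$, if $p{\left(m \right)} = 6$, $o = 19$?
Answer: $324$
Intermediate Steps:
$p{\left(-1 \right)} \left(35 + o\right) = 6 \left(35 + 19\right) = 6 \cdot 54 = 324$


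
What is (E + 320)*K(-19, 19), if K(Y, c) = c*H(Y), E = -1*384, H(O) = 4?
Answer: -4864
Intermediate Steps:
E = -384
K(Y, c) = 4*c (K(Y, c) = c*4 = 4*c)
(E + 320)*K(-19, 19) = (-384 + 320)*(4*19) = -64*76 = -4864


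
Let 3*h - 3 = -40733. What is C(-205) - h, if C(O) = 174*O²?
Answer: 21977780/3 ≈ 7.3259e+6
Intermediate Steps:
h = -40730/3 (h = 1 + (⅓)*(-40733) = 1 - 40733/3 = -40730/3 ≈ -13577.)
C(-205) - h = 174*(-205)² - 1*(-40730/3) = 174*42025 + 40730/3 = 7312350 + 40730/3 = 21977780/3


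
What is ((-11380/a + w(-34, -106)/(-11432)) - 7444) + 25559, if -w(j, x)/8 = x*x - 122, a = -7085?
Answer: 36699937637/2024893 ≈ 18124.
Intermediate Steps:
w(j, x) = 976 - 8*x² (w(j, x) = -8*(x*x - 122) = -8*(x² - 122) = -8*(-122 + x²) = 976 - 8*x²)
((-11380/a + w(-34, -106)/(-11432)) - 7444) + 25559 = ((-11380/(-7085) + (976 - 8*(-106)²)/(-11432)) - 7444) + 25559 = ((-11380*(-1/7085) + (976 - 8*11236)*(-1/11432)) - 7444) + 25559 = ((2276/1417 + (976 - 89888)*(-1/11432)) - 7444) + 25559 = ((2276/1417 - 88912*(-1/11432)) - 7444) + 25559 = ((2276/1417 + 11114/1429) - 7444) + 25559 = (19000942/2024893 - 7444) + 25559 = -15054302550/2024893 + 25559 = 36699937637/2024893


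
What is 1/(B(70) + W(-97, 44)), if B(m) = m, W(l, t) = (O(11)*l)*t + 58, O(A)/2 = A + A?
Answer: -1/187664 ≈ -5.3287e-6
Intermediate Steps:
O(A) = 4*A (O(A) = 2*(A + A) = 2*(2*A) = 4*A)
W(l, t) = 58 + 44*l*t (W(l, t) = ((4*11)*l)*t + 58 = (44*l)*t + 58 = 44*l*t + 58 = 58 + 44*l*t)
1/(B(70) + W(-97, 44)) = 1/(70 + (58 + 44*(-97)*44)) = 1/(70 + (58 - 187792)) = 1/(70 - 187734) = 1/(-187664) = -1/187664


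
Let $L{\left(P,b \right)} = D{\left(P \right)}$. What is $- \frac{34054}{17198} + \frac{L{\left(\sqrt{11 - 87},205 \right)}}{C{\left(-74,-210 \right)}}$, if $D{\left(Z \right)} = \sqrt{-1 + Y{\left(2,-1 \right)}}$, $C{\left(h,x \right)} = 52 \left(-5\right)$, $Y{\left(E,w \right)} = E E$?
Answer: $- \frac{17027}{8599} - \frac{\sqrt{3}}{260} \approx -1.9868$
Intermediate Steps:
$Y{\left(E,w \right)} = E^{2}$
$C{\left(h,x \right)} = -260$
$D{\left(Z \right)} = \sqrt{3}$ ($D{\left(Z \right)} = \sqrt{-1 + 2^{2}} = \sqrt{-1 + 4} = \sqrt{3}$)
$L{\left(P,b \right)} = \sqrt{3}$
$- \frac{34054}{17198} + \frac{L{\left(\sqrt{11 - 87},205 \right)}}{C{\left(-74,-210 \right)}} = - \frac{34054}{17198} + \frac{\sqrt{3}}{-260} = \left(-34054\right) \frac{1}{17198} + \sqrt{3} \left(- \frac{1}{260}\right) = - \frac{17027}{8599} - \frac{\sqrt{3}}{260}$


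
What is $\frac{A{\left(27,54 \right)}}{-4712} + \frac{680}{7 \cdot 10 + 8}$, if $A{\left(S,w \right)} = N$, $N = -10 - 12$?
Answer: $\frac{801469}{91884} \approx 8.7226$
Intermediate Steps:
$N = -22$ ($N = -10 - 12 = -22$)
$A{\left(S,w \right)} = -22$
$\frac{A{\left(27,54 \right)}}{-4712} + \frac{680}{7 \cdot 10 + 8} = - \frac{22}{-4712} + \frac{680}{7 \cdot 10 + 8} = \left(-22\right) \left(- \frac{1}{4712}\right) + \frac{680}{70 + 8} = \frac{11}{2356} + \frac{680}{78} = \frac{11}{2356} + 680 \cdot \frac{1}{78} = \frac{11}{2356} + \frac{340}{39} = \frac{801469}{91884}$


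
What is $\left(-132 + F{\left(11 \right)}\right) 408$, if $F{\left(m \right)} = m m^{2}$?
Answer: $489192$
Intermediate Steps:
$F{\left(m \right)} = m^{3}$
$\left(-132 + F{\left(11 \right)}\right) 408 = \left(-132 + 11^{3}\right) 408 = \left(-132 + 1331\right) 408 = 1199 \cdot 408 = 489192$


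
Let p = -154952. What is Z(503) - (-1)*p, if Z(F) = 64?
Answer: -154888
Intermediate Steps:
Z(503) - (-1)*p = 64 - (-1)*(-154952) = 64 - 1*154952 = 64 - 154952 = -154888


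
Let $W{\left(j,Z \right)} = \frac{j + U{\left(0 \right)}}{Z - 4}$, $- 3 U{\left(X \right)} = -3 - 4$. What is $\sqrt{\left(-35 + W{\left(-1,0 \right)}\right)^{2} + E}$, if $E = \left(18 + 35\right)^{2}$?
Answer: $\frac{53 \sqrt{13}}{3} \approx 63.698$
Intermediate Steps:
$U{\left(X \right)} = \frac{7}{3}$ ($U{\left(X \right)} = - \frac{-3 - 4}{3} = \left(- \frac{1}{3}\right) \left(-7\right) = \frac{7}{3}$)
$W{\left(j,Z \right)} = \frac{\frac{7}{3} + j}{-4 + Z}$ ($W{\left(j,Z \right)} = \frac{j + \frac{7}{3}}{Z - 4} = \frac{\frac{7}{3} + j}{-4 + Z}$)
$E = 2809$ ($E = 53^{2} = 2809$)
$\sqrt{\left(-35 + W{\left(-1,0 \right)}\right)^{2} + E} = \sqrt{\left(-35 + \frac{\frac{7}{3} - 1}{-4 + 0}\right)^{2} + 2809} = \sqrt{\left(-35 + \frac{1}{-4} \cdot \frac{4}{3}\right)^{2} + 2809} = \sqrt{\left(-35 - \frac{1}{3}\right)^{2} + 2809} = \sqrt{\left(- \frac{106}{3}\right)^{2} + 2809} = \sqrt{\frac{11236}{9} + 2809} = \sqrt{\frac{36517}{9}} = \frac{53 \sqrt{13}}{3}$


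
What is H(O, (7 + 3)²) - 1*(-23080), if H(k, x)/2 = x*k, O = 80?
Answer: 39080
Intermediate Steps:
H(k, x) = 2*k*x (H(k, x) = 2*(x*k) = 2*(k*x) = 2*k*x)
H(O, (7 + 3)²) - 1*(-23080) = 2*80*(7 + 3)² - 1*(-23080) = 2*80*10² + 23080 = 2*80*100 + 23080 = 16000 + 23080 = 39080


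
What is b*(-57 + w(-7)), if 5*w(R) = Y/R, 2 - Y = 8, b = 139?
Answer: -276471/35 ≈ -7899.2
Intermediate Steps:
Y = -6 (Y = 2 - 1*8 = 2 - 8 = -6)
w(R) = -6/(5*R) (w(R) = (-6/R)/5 = -6/(5*R))
b*(-57 + w(-7)) = 139*(-57 - 6/5/(-7)) = 139*(-57 - 6/5*(-⅐)) = 139*(-57 + 6/35) = 139*(-1989/35) = -276471/35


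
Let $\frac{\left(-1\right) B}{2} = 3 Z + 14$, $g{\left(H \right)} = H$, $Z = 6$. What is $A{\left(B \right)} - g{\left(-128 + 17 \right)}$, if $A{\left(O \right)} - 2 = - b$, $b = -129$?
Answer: $242$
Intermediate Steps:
$B = -64$ ($B = - 2 \left(3 \cdot 6 + 14\right) = - 2 \left(18 + 14\right) = \left(-2\right) 32 = -64$)
$A{\left(O \right)} = 131$ ($A{\left(O \right)} = 2 - -129 = 2 + 129 = 131$)
$A{\left(B \right)} - g{\left(-128 + 17 \right)} = 131 - \left(-128 + 17\right) = 131 - -111 = 131 + 111 = 242$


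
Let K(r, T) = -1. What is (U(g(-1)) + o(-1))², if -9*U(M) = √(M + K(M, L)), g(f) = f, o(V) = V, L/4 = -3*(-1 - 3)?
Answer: (9 + I*√2)²/81 ≈ 0.97531 + 0.31427*I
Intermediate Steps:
L = 48 (L = 4*(-3*(-1 - 3)) = 4*(-3*(-4)) = 4*12 = 48)
U(M) = -√(-1 + M)/9 (U(M) = -√(M - 1)/9 = -√(-1 + M)/9)
(U(g(-1)) + o(-1))² = (-√(-1 - 1)/9 - 1)² = (-I*√2/9 - 1)² = (-1 - I*√2/9)²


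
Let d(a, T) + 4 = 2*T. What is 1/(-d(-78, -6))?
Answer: 1/16 ≈ 0.062500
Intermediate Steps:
d(a, T) = -4 + 2*T
1/(-d(-78, -6)) = 1/(-(-4 + 2*(-6))) = 1/(-(-4 - 12)) = 1/(-1*(-16)) = 1/16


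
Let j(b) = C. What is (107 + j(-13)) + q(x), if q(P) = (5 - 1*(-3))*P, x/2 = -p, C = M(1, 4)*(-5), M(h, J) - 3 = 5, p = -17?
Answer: 339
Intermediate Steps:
M(h, J) = 8 (M(h, J) = 3 + 5 = 8)
C = -40 (C = 8*(-5) = -40)
j(b) = -40
x = 34 (x = 2*(-1*(-17)) = 2*17 = 34)
q(P) = 8*P (q(P) = (5 + 3)*P = 8*P)
(107 + j(-13)) + q(x) = (107 - 40) + 8*34 = 67 + 272 = 339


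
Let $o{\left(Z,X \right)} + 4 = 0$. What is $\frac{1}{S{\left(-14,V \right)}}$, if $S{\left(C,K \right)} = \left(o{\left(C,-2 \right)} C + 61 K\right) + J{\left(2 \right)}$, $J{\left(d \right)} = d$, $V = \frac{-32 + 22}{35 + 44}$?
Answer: $\frac{79}{3972} \approx 0.019889$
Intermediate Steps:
$o{\left(Z,X \right)} = -4$ ($o{\left(Z,X \right)} = -4 + 0 = -4$)
$V = - \frac{10}{79} \approx -0.12658$
$S{\left(C,K \right)} = 2 - 4 C + 61 K$ ($S{\left(C,K \right)} = \left(- 4 C + 61 K\right) + 2 = 2 - 4 C + 61 K$)
$\frac{1}{S{\left(-14,V \right)}} = \frac{1}{2 - -56 + 61 \left(- \frac{10}{79}\right)} = \frac{1}{2 + 56 - \frac{610}{79}} = \frac{1}{\frac{3972}{79}} = \frac{79}{3972}$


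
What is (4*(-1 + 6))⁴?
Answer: 160000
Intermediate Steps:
(4*(-1 + 6))⁴ = (4*5)⁴ = 20⁴ = 160000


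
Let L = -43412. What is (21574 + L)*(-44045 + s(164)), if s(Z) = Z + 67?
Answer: 956810132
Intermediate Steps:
s(Z) = 67 + Z
(21574 + L)*(-44045 + s(164)) = (21574 - 43412)*(-44045 + (67 + 164)) = -21838*(-44045 + 231) = -21838*(-43814) = 956810132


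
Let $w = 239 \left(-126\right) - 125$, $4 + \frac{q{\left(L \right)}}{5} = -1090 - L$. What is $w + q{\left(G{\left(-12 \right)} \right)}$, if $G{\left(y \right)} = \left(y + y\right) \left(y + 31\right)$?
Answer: $-33429$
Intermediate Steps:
$G{\left(y \right)} = 2 y \left(31 + y\right)$
$q{\left(L \right)} = -5470 - 5 L$ ($q{\left(L \right)} = -20 + 5 \left(-1090 - L\right) = -20 - \left(5450 + 5 L\right) = -5470 - 5 L$)
$w = -30239$ ($w = -30114 - 125 = -30239$)
$w + q{\left(G{\left(-12 \right)} \right)} = -30239 - \left(5470 + 5 \cdot 2 \left(-12\right) \left(31 - 12\right)\right) = -30239 - \left(5470 + 5 \cdot 2 \left(-12\right) 19\right) = -30239 - 3190 = -33429$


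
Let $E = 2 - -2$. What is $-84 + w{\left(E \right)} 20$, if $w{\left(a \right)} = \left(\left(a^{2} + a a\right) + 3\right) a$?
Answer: $2716$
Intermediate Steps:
$E = 4$ ($E = 2 + 2 = 4$)
$w{\left(a \right)} = a \left(3 + 2 a^{2}\right)$ ($w{\left(a \right)} = \left(\left(a^{2} + a^{2}\right) + 3\right) a = \left(2 a^{2} + 3\right) a = \left(3 + 2 a^{2}\right) a = a \left(3 + 2 a^{2}\right)$)
$-84 + w{\left(E \right)} 20 = -84 + 4 \left(3 + 2 \cdot 4^{2}\right) 20 = -84 + 4 \left(3 + 2 \cdot 16\right) 20 = -84 + 4 \left(3 + 32\right) 20 = -84 + 4 \cdot 35 \cdot 20 = -84 + 140 \cdot 20 = -84 + 2800 = 2716$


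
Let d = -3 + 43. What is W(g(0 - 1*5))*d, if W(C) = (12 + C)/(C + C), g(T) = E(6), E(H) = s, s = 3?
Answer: 100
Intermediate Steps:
E(H) = 3
g(T) = 3
W(C) = (12 + C)/(2*C) (W(C) = (12 + C)/((2*C)) = (12 + C)*(1/(2*C)) = (12 + C)/(2*C))
d = 40
W(g(0 - 1*5))*d = ((½)*(12 + 3)/3)*40 = ((½)*(⅓)*15)*40 = (5/2)*40 = 100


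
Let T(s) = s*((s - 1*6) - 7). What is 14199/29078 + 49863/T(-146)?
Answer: 148294325/56251391 ≈ 2.6363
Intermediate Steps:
T(s) = s*(-13 + s) (T(s) = s*((s - 6) - 7) = s*((-6 + s) - 7) = s*(-13 + s))
14199/29078 + 49863/T(-146) = 14199/29078 + 49863/((-146*(-13 - 146))) = 14199*(1/29078) + 49863/((-146*(-159))) = 14199/29078 + 49863/23214 = 14199/29078 + 49863*(1/23214) = 14199/29078 + 16621/7738 = 148294325/56251391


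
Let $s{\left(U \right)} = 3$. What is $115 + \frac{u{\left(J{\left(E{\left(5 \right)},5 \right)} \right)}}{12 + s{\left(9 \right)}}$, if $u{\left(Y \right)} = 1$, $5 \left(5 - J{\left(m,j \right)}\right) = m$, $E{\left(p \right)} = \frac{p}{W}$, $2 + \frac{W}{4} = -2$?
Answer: $\frac{1726}{15} \approx 115.07$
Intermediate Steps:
$W = -16$ ($W = -8 + 4 \left(-2\right) = -8 - 8 = -16$)
$E{\left(p \right)} = - \frac{p}{16}$ ($E{\left(p \right)} = \frac{p}{-16} = p \left(- \frac{1}{16}\right) = - \frac{p}{16}$)
$J{\left(m,j \right)} = 5 - \frac{m}{5}$
$115 + \frac{u{\left(J{\left(E{\left(5 \right)},5 \right)} \right)}}{12 + s{\left(9 \right)}} = 115 + \frac{1}{12 + 3} \cdot 1 = 115 + \frac{1}{15} \cdot 1 = 115 + \frac{1}{15} = \frac{1726}{15}$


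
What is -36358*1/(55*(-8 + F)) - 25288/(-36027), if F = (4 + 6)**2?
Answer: -590956193/91148310 ≈ -6.4835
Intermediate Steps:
F = 100 (F = 10**2 = 100)
-36358*1/(55*(-8 + F)) - 25288/(-36027) = -36358*1/(55*(-8 + 100)) - 25288/(-36027) = -36358/(92*55) - 25288*(-1/36027) = -36358/5060 + 25288/36027 = -36358*1/5060 + 25288/36027 = -18179/2530 + 25288/36027 = -590956193/91148310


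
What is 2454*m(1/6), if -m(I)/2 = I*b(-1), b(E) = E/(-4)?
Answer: -409/2 ≈ -204.50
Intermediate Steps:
b(E) = -E/4 (b(E) = E*(-¼) = -E/4)
m(I) = -I/2 (m(I) = -2*I*(-¼*(-1)) = -2*I/4 = -I/2)
2454*m(1/6) = 2454*(-½/6) = 2454*(-½*⅙) = 2454*(-1/12) = -409/2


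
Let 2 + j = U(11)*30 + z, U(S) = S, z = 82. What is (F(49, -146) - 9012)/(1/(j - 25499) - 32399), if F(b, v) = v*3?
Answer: 118545525/406429256 ≈ 0.29168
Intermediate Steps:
j = 410 (j = -2 + (11*30 + 82) = -2 + (330 + 82) = -2 + 412 = 410)
F(b, v) = 3*v
(F(49, -146) - 9012)/(1/(j - 25499) - 32399) = (3*(-146) - 9012)/(1/(410 - 25499) - 32399) = (-438 - 9012)/(1/(-25089) - 32399) = -9450/(-1/25089 - 32399) = -9450/(-812858512/25089) = -9450*(-25089/812858512) = 118545525/406429256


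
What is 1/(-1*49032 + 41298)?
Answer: -1/7734 ≈ -0.00012930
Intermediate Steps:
1/(-1*49032 + 41298) = 1/(-49032 + 41298) = 1/(-7734) = -1/7734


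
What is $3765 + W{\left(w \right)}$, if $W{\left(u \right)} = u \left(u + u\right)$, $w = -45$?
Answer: $7815$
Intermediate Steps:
$W{\left(u \right)} = 2 u^{2}$ ($W{\left(u \right)} = u 2 u = 2 u^{2}$)
$3765 + W{\left(w \right)} = 3765 + 2 \left(-45\right)^{2} = 3765 + 2 \cdot 2025 = 3765 + 4050 = 7815$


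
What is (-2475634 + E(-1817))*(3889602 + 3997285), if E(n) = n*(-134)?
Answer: -17604762138372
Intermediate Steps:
E(n) = -134*n
(-2475634 + E(-1817))*(3889602 + 3997285) = (-2475634 - 134*(-1817))*(3889602 + 3997285) = (-2475634 + 243478)*7886887 = -2232156*7886887 = -17604762138372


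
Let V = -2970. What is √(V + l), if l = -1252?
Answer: I*√4222 ≈ 64.977*I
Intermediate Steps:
√(V + l) = √(-2970 - 1252) = √(-4222) = I*√4222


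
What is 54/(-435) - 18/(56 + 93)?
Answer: -5292/21605 ≈ -0.24494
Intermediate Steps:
54/(-435) - 18/(56 + 93) = 54*(-1/435) - 18/149 = -18/145 - 18*1/149 = -18/145 - 18/149 = -5292/21605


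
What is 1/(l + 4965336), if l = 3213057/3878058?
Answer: 1292686/6418621403515 ≈ 2.0140e-7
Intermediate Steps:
l = 1071019/1292686 (l = 3213057*(1/3878058) = 1071019/1292686 ≈ 0.82852)
1/(l + 4965336) = 1/(1071019/1292686 + 4965336) = 1/(6418621403515/1292686) = 1292686/6418621403515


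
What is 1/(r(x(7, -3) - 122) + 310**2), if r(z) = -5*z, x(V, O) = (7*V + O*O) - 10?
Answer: 1/96470 ≈ 1.0366e-5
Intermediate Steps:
x(V, O) = -10 + O**2 + 7*V (x(V, O) = (7*V + O**2) - 10 = (O**2 + 7*V) - 10 = -10 + O**2 + 7*V)
1/(r(x(7, -3) - 122) + 310**2) = 1/(-5*((-10 + (-3)**2 + 7*7) - 122) + 310**2) = 1/(-5*((-10 + 9 + 49) - 122) + 96100) = 1/(-5*(48 - 122) + 96100) = 1/(-5*(-74) + 96100) = 1/(370 + 96100) = 1/96470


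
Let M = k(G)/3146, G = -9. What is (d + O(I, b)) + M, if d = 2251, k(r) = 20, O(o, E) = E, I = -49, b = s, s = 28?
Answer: 3584877/1573 ≈ 2279.0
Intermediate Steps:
b = 28
M = 10/1573 (M = 20/3146 = 20*(1/3146) = 10/1573 ≈ 0.0063573)
(d + O(I, b)) + M = (2251 + 28) + 10/1573 = 2279 + 10/1573 = 3584877/1573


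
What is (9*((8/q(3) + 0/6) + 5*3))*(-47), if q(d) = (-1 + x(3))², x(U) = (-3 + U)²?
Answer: -9729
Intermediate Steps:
q(d) = 1 (q(d) = (-1 + (-3 + 3)²)² = (-1 + 0²)² = (-1 + 0)² = (-1)² = 1)
(9*((8/q(3) + 0/6) + 5*3))*(-47) = (9*((8/1 + 0/6) + 5*3))*(-47) = (9*((8*1 + 0*(⅙)) + 15))*(-47) = (9*((8 + 0) + 15))*(-47) = (9*(8 + 15))*(-47) = (9*23)*(-47) = 207*(-47) = -9729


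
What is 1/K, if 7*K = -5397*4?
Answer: -1/3084 ≈ -0.00032425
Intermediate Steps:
K = -3084 (K = (-5397*4)/7 = (⅐)*(-21588) = -3084)
1/K = 1/(-3084) = -1/3084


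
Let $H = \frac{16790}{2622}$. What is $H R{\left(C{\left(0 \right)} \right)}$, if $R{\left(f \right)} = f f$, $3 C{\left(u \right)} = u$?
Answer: $0$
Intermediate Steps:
$C{\left(u \right)} = \frac{u}{3}$
$H = \frac{365}{57}$ ($H = 16790 \cdot \frac{1}{2622} = \frac{365}{57} \approx 6.4035$)
$R{\left(f \right)} = f^{2}$
$H R{\left(C{\left(0 \right)} \right)} = \frac{365 \left(\frac{1}{3} \cdot 0\right)^{2}}{57} = \frac{365 \cdot 0^{2}}{57} = \frac{365}{57} \cdot 0 = 0$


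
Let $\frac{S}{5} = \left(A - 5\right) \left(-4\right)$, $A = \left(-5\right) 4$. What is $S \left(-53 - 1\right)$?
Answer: $-27000$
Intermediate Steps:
$A = -20$
$S = 500$ ($S = 5 \left(-20 - 5\right) \left(-4\right) = 5 \left(\left(-25\right) \left(-4\right)\right) = 5 \cdot 100 = 500$)
$S \left(-53 - 1\right) = 500 \left(-53 - 1\right) = 500 \left(-54\right) = -27000$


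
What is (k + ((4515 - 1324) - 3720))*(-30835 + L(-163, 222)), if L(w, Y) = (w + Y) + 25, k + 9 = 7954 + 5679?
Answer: -402684345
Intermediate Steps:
k = 13624 (k = -9 + (7954 + 5679) = -9 + 13633 = 13624)
L(w, Y) = 25 + Y + w (L(w, Y) = (Y + w) + 25 = 25 + Y + w)
(k + ((4515 - 1324) - 3720))*(-30835 + L(-163, 222)) = (13624 + ((4515 - 1324) - 3720))*(-30835 + (25 + 222 - 163)) = (13624 + (3191 - 3720))*(-30835 + 84) = (13624 - 529)*(-30751) = 13095*(-30751) = -402684345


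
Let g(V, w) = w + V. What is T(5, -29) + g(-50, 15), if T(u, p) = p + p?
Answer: -93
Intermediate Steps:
g(V, w) = V + w
T(u, p) = 2*p
T(5, -29) + g(-50, 15) = 2*(-29) + (-50 + 15) = -58 - 35 = -93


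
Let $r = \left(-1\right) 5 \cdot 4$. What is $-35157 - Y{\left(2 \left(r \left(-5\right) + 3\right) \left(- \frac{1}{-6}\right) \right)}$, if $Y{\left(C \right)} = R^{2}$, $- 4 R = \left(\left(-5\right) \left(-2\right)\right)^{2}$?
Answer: $-35782$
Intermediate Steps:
$r = -20$ ($r = \left(-5\right) 4 = -20$)
$R = -25$ ($R = - \frac{\left(\left(-5\right) \left(-2\right)\right)^{2}}{4} = - \frac{10^{2}}{4} = \left(- \frac{1}{4}\right) 100 = -25$)
$Y{\left(C \right)} = 625$ ($Y{\left(C \right)} = \left(-25\right)^{2} = 625$)
$-35157 - Y{\left(2 \left(r \left(-5\right) + 3\right) \left(- \frac{1}{-6}\right) \right)} = -35157 - 625 = -35782$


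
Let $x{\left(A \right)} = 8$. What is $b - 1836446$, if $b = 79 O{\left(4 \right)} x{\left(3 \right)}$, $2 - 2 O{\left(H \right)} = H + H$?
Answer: $-1838342$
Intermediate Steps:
$O{\left(H \right)} = 1 - H$ ($O{\left(H \right)} = 1 - \frac{H + H}{2} = 1 - \frac{2 H}{2} = 1 - H$)
$b = -1896$ ($b = 79 \left(1 - 4\right) 8 = 79 \left(-3\right) 8 = \left(-237\right) 8 = -1896$)
$b - 1836446 = -1896 - 1836446 = -1838342$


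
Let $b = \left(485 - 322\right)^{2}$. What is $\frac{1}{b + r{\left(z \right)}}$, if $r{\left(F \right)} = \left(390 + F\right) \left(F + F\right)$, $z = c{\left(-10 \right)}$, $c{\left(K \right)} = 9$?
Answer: $\frac{1}{33751} \approx 2.9629 \cdot 10^{-5}$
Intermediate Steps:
$b = 26569$ ($b = 163^{2} = 26569$)
$z = 9$
$r{\left(F \right)} = 2 F \left(390 + F\right)$ ($r{\left(F \right)} = \left(390 + F\right) 2 F = 2 F \left(390 + F\right)$)
$\frac{1}{b + r{\left(z \right)}} = \frac{1}{26569 + 2 \cdot 9 \left(390 + 9\right)} = \frac{1}{26569 + 2 \cdot 9 \cdot 399} = \frac{1}{26569 + 7182} = \frac{1}{33751}$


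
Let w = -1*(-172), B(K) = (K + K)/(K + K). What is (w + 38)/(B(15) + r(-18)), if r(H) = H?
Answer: -210/17 ≈ -12.353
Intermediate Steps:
B(K) = 1 (B(K) = (2*K)/((2*K)) = (2*K)*(1/(2*K)) = 1)
w = 172
(w + 38)/(B(15) + r(-18)) = (172 + 38)/(1 - 18) = 210/(-17) = 210*(-1/17) = -210/17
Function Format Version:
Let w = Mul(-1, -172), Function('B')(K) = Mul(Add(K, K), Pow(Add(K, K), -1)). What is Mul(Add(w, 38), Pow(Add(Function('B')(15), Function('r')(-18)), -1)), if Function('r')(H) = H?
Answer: Rational(-210, 17) ≈ -12.353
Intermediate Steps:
Function('B')(K) = 1 (Function('B')(K) = Mul(Mul(2, K), Pow(Mul(2, K), -1)) = Mul(Mul(2, K), Mul(Rational(1, 2), Pow(K, -1))) = 1)
w = 172
Mul(Add(w, 38), Pow(Add(Function('B')(15), Function('r')(-18)), -1)) = Mul(Add(172, 38), Pow(Add(1, -18), -1)) = Mul(210, Pow(-17, -1)) = Mul(210, Rational(-1, 17)) = Rational(-210, 17)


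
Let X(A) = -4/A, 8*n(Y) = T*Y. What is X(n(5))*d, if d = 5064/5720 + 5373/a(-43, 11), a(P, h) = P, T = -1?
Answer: -122063232/153725 ≈ -794.04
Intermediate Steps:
n(Y) = -Y/8 (n(Y) = (-Y)/8 = -Y/8)
d = -3814476/30745 (d = 5064/5720 + 5373/(-43) = 5064*(1/5720) + 5373*(-1/43) = 633/715 - 5373/43 = -3814476/30745 ≈ -124.07)
X(n(5))*d = -4/((-⅛*5))*(-3814476/30745) = -4/(-5/8)*(-3814476/30745) = -4*(-8/5)*(-3814476/30745) = (32/5)*(-3814476/30745) = -122063232/153725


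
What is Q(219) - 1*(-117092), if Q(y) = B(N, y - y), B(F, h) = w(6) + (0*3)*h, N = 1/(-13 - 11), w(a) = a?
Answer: 117098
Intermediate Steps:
N = -1/24 (N = 1/(-24) = -1/24 ≈ -0.041667)
B(F, h) = 6 (B(F, h) = 6 + (0*3)*h = 6 + 0*h = 6 + 0 = 6)
Q(y) = 6
Q(219) - 1*(-117092) = 6 - 1*(-117092) = 6 + 117092 = 117098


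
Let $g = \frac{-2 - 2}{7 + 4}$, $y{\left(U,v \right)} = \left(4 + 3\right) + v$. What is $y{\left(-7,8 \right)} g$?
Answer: $- \frac{60}{11} \approx -5.4545$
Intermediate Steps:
$y{\left(U,v \right)} = 7 + v$
$g = - \frac{4}{11} \approx -0.36364$
$y{\left(-7,8 \right)} g = \left(7 + 8\right) \left(- \frac{4}{11}\right) = 15 \left(- \frac{4}{11}\right) = - \frac{60}{11}$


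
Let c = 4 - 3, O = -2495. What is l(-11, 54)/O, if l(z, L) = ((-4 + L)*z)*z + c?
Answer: -6051/2495 ≈ -2.4253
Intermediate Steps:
c = 1
l(z, L) = 1 + z²*(-4 + L) (l(z, L) = ((-4 + L)*z)*z + 1 = (z*(-4 + L))*z + 1 = z²*(-4 + L) + 1 = 1 + z²*(-4 + L))
l(-11, 54)/O = (1 - 4*(-11)² + 54*(-11)²)/(-2495) = (1 - 4*121 + 54*121)*(-1/2495) = (1 - 484 + 6534)*(-1/2495) = 6051*(-1/2495) = -6051/2495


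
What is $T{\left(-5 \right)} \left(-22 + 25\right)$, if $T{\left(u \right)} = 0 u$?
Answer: $0$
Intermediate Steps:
$T{\left(u \right)} = 0$
$T{\left(-5 \right)} \left(-22 + 25\right) = 0 \left(-22 + 25\right) = 0 \cdot 3 = 0$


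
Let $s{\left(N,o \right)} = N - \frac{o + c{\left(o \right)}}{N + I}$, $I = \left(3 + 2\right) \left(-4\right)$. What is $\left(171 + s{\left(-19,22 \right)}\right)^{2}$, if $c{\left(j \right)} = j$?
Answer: $\frac{35664784}{1521} \approx 23448.0$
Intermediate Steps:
$I = -20$ ($I = 5 \left(-4\right) = -20$)
$s{\left(N,o \right)} = N - \frac{2 o}{-20 + N}$ ($s{\left(N,o \right)} = N - \frac{o + o}{N - 20} = N - \frac{2 o}{-20 + N}$)
$\left(171 + s{\left(-19,22 \right)}\right)^{2} = \left(171 + \frac{\left(-19\right)^{2} - -380 - 44}{-20 - 19}\right)^{2} = \left(171 + \frac{361 + 380 - 44}{-39}\right)^{2} = \left(171 - \frac{697}{39}\right)^{2} = \left(\frac{5972}{39}\right)^{2} = \frac{35664784}{1521}$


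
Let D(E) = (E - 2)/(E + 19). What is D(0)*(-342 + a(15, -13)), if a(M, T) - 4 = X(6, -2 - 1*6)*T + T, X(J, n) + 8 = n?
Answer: 286/19 ≈ 15.053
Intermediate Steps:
X(J, n) = -8 + n
D(E) = (-2 + E)/(19 + E)
a(M, T) = 4 - 15*T (a(M, T) = 4 + ((-8 + (-2 - 1*6))*T + T) = 4 + ((-8 + (-2 - 6))*T + T) = 4 + ((-8 - 8)*T + T) = 4 + (-16*T + T) = 4 - 15*T)
D(0)*(-342 + a(15, -13)) = ((-2 + 0)/(19 + 0))*(-342 + (4 - 15*(-13))) = (-2/19)*(-342 + (4 + 195)) = ((1/19)*(-2))*(-342 + 199) = -2/19*(-143) = 286/19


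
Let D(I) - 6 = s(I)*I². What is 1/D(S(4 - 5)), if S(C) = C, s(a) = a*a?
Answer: ⅐ ≈ 0.14286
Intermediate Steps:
s(a) = a²
D(I) = 6 + I⁴ (D(I) = 6 + I²*I² = 6 + I⁴)
1/D(S(4 - 5)) = 1/(6 + (4 - 5)⁴) = 1/(6 + (-1)⁴) = 1/(6 + 1) = 1/7 = ⅐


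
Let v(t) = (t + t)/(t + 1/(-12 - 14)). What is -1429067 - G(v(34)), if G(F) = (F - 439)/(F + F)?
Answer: -5052795043/3536 ≈ -1.4290e+6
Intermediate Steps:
v(t) = 2*t/(-1/26 + t) (v(t) = (2*t)/(t + 1/(-26)) = (2*t)/(t - 1/26) = (2*t)/(-1/26 + t) = 2*t/(-1/26 + t))
G(F) = (-439 + F)/(2*F) (G(F) = (-439 + F)/((2*F)) = (-439 + F)*(1/(2*F)) = (-439 + F)/(2*F))
-1429067 - G(v(34)) = -1429067 - (-439 + 52*34/(-1 + 26*34))/(2*(52*34/(-1 + 26*34))) = -1429067 - (-439 + 52*34/(-1 + 884))/(2*(52*34/(-1 + 884))) = -1429067 - (-439 + 52*34/883)/(2*(52*34/883)) = -1429067 - (-439 + 52*34*(1/883))/(2*(52*34*(1/883))) = -1429067 - (-439 + 1768/883)/(2*1768/883) = -1429067 - 883*(-385869)/(2*1768*883) = -1429067 - 1*(-385869/3536) = -1429067 + 385869/3536 = -5052795043/3536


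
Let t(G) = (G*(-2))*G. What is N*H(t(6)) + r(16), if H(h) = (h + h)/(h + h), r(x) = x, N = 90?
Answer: 106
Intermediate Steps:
t(G) = -2*G**2 (t(G) = (-2*G)*G = -2*G**2)
H(h) = 1 (H(h) = (2*h)/((2*h)) = (2*h)*(1/(2*h)) = 1)
N*H(t(6)) + r(16) = 90*1 + 16 = 90 + 16 = 106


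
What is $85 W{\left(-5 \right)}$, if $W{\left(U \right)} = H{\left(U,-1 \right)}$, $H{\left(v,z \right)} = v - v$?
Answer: $0$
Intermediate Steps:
$H{\left(v,z \right)} = 0$
$W{\left(U \right)} = 0$
$85 W{\left(-5 \right)} = 85 \cdot 0 = 0$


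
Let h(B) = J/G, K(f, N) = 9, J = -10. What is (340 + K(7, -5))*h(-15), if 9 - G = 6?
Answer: -3490/3 ≈ -1163.3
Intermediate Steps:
G = 3 (G = 9 - 1*6 = 9 - 6 = 3)
h(B) = -10/3
(340 + K(7, -5))*h(-15) = (340 + 9)*(-10/3) = 349*(-10/3) = -3490/3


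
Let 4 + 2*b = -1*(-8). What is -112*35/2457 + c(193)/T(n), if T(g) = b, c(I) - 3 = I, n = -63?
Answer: 33838/351 ≈ 96.405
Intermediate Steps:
b = 2 (b = -2 + (-1*(-8))/2 = -2 + (½)*8 = -2 + 4 = 2)
c(I) = 3 + I
T(g) = 2
-112*35/2457 + c(193)/T(n) = -112*35/2457 + (3 + 193)/2 = -3920*1/2457 + 196*(½) = -560/351 + 98 = 33838/351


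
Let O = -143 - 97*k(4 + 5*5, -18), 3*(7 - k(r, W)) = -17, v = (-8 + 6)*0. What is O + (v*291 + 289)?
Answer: -3248/3 ≈ -1082.7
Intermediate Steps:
v = 0 (v = -2*0 = 0)
k(r, W) = 38/3 (k(r, W) = 7 - 1/3*(-17) = 7 + 17/3 = 38/3)
O = -4115/3 (O = -143 - 97*38/3 = -143 - 3686/3 = -4115/3 ≈ -1371.7)
O + (v*291 + 289) = -4115/3 + (0*291 + 289) = -4115/3 + (0 + 289) = -4115/3 + 289 = -3248/3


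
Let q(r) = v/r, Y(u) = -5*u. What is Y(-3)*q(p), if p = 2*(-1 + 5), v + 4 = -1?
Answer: -75/8 ≈ -9.3750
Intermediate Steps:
v = -5 (v = -4 - 1 = -5)
p = 8 (p = 2*4 = 8)
q(r) = -5/r
Y(-3)*q(p) = (-5*(-3))*(-5/8) = 15*(-5*⅛) = 15*(-5/8) = -75/8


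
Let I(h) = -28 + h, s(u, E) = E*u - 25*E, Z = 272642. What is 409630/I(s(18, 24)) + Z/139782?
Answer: -14301365707/6849318 ≈ -2088.0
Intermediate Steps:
s(u, E) = -25*E + E*u
409630/I(s(18, 24)) + Z/139782 = 409630/(-28 + 24*(-25 + 18)) + 272642/139782 = 409630/(-28 + 24*(-7)) + 272642*(1/139782) = 409630/(-28 - 168) + 136321/69891 = 409630/(-196) + 136321/69891 = 409630*(-1/196) + 136321/69891 = -204815/98 + 136321/69891 = -14301365707/6849318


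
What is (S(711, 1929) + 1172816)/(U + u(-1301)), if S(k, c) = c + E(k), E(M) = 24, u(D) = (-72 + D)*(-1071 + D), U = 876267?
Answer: 1174769/4133023 ≈ 0.28424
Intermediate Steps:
u(D) = (-1071 + D)*(-72 + D)
S(k, c) = 24 + c (S(k, c) = c + 24 = 24 + c)
(S(711, 1929) + 1172816)/(U + u(-1301)) = ((24 + 1929) + 1172816)/(876267 + (77112 + (-1301)² - 1143*(-1301))) = (1953 + 1172816)/(876267 + (77112 + 1692601 + 1487043)) = 1174769/(876267 + 3256756) = 1174769/4133023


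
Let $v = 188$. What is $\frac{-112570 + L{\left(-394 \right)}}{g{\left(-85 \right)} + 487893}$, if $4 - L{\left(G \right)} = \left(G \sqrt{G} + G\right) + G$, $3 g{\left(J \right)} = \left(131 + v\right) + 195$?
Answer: $- \frac{335334}{1464193} + \frac{1182 i \sqrt{394}}{1464193} \approx -0.22902 + 0.016024 i$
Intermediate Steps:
$g{\left(J \right)} = \frac{514}{3}$ ($g{\left(J \right)} = \frac{\left(131 + 188\right) + 195}{3} = \frac{319 + 195}{3} = \frac{1}{3} \cdot 514 = \frac{514}{3}$)
$L{\left(G \right)} = 4 - G^{\frac{3}{2}} - 2 G$ ($L{\left(G \right)} = 4 - \left(\left(G \sqrt{G} + G\right) + G\right) = 4 - \left(\left(G^{\frac{3}{2}} + G\right) + G\right) = 4 - \left(\left(G + G^{\frac{3}{2}}\right) + G\right) = 4 - \left(G^{\frac{3}{2}} + 2 G\right) = 4 - G^{\frac{3}{2}} - 2 G$)
$\frac{-112570 + L{\left(-394 \right)}}{g{\left(-85 \right)} + 487893} = \frac{-112570 - \left(-792 + \left(-394\right)^{\frac{3}{2}}\right)}{\frac{514}{3} + 487893} = \frac{-112570 + \left(4 - - 394 i \sqrt{394} + 788\right)}{\frac{1464193}{3}} = \left(-112570 + \left(4 + 394 i \sqrt{394} + 788\right)\right) \frac{3}{1464193} = \left(-112570 + \left(792 + 394 i \sqrt{394}\right)\right) \frac{3}{1464193} = \left(-111778 + 394 i \sqrt{394}\right) \frac{3}{1464193} = - \frac{335334}{1464193} + \frac{1182 i \sqrt{394}}{1464193}$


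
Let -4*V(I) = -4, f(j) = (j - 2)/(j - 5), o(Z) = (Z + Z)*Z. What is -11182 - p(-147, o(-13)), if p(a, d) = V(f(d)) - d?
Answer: -10845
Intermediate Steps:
o(Z) = 2*Z**2 (o(Z) = (2*Z)*Z = 2*Z**2)
f(j) = (-2 + j)/(-5 + j)
V(I) = 1 (V(I) = -1/4*(-4) = 1)
p(a, d) = 1 - d
-11182 - p(-147, o(-13)) = -11182 - (1 - 2*(-13)**2) = -11182 - (1 - 2*169) = -11182 - (1 - 1*338) = -11182 - (1 - 338) = -11182 - 1*(-337) = -11182 + 337 = -10845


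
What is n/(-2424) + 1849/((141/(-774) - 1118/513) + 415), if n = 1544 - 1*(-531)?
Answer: 159960888293/44128398840 ≈ 3.6249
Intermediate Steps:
n = 2075 (n = 1544 + 531 = 2075)
n/(-2424) + 1849/((141/(-774) - 1118/513) + 415) = 2075/(-2424) + 1849/((141/(-774) - 1118/513) + 415) = 2075*(-1/2424) + 1849/((141*(-1/774) - 1118*1/513) + 415) = -2075/2424 + 1849/((-47/258 - 1118/513) + 415) = -2075/2424 + 1849/(-104185/44118 + 415) = -2075/2424 + 1849/(18204785/44118) = -2075/2424 + 1849*(44118/18204785) = -2075/2424 + 81574182/18204785 = 159960888293/44128398840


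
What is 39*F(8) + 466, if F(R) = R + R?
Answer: 1090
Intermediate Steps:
F(R) = 2*R
39*F(8) + 466 = 39*(2*8) + 466 = 39*16 + 466 = 624 + 466 = 1090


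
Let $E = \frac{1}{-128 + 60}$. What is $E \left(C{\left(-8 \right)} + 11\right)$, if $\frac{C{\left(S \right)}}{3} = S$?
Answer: $\frac{13}{68} \approx 0.19118$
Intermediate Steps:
$C{\left(S \right)} = 3 S$
$E = - \frac{1}{68}$ ($E = \frac{1}{-68} = - \frac{1}{68} \approx -0.014706$)
$E \left(C{\left(-8 \right)} + 11\right) = - \frac{3 \left(-8\right) + 11}{68} = - \frac{-24 + 11}{68} = \left(- \frac{1}{68}\right) \left(-13\right) = \frac{13}{68}$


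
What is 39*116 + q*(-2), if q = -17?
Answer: 4558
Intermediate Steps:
39*116 + q*(-2) = 39*116 - 17*(-2) = 4524 + 34 = 4558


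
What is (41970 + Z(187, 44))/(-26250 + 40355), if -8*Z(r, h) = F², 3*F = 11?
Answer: 3021719/1015560 ≈ 2.9754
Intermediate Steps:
F = 11/3 (F = (⅓)*11 = 11/3 ≈ 3.6667)
Z(r, h) = -121/72 (Z(r, h) = -(11/3)²/8 = -⅛*121/9 = -121/72)
(41970 + Z(187, 44))/(-26250 + 40355) = (41970 - 121/72)/(-26250 + 40355) = (3021719/72)/14105 = (3021719/72)*(1/14105) = 3021719/1015560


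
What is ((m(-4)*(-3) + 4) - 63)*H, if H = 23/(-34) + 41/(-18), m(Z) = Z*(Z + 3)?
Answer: 32092/153 ≈ 209.75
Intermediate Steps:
m(Z) = Z*(3 + Z)
H = -452/153 (H = 23*(-1/34) + 41*(-1/18) = -23/34 - 41/18 = -452/153 ≈ -2.9542)
((m(-4)*(-3) + 4) - 63)*H = ((-4*(3 - 4)*(-3) + 4) - 63)*(-452/153) = ((-4*(-1)*(-3) + 4) - 63)*(-452/153) = ((4*(-3) + 4) - 63)*(-452/153) = ((-12 + 4) - 63)*(-452/153) = (-8 - 63)*(-452/153) = -71*(-452/153) = 32092/153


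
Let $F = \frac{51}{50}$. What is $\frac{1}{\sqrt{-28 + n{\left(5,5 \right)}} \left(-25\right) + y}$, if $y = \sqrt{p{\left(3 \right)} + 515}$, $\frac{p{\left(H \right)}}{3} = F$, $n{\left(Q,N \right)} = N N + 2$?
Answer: $\frac{10}{\sqrt{51806} - 250 i} \approx 0.019912 + 0.021871 i$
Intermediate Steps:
$n{\left(Q,N \right)} = 2 + N^{2}$ ($n{\left(Q,N \right)} = N^{2} + 2 = 2 + N^{2}$)
$F = \frac{51}{50}$ ($F = 51 \cdot \frac{1}{50} = \frac{51}{50} \approx 1.02$)
$p{\left(H \right)} = \frac{153}{50}$ ($p{\left(H \right)} = 3 \cdot \frac{51}{50} = \frac{153}{50}$)
$y = \frac{\sqrt{51806}}{10}$ ($y = \sqrt{\frac{153}{50} + 515} = \sqrt{\frac{25903}{50}} = \frac{\sqrt{51806}}{10} \approx 22.761$)
$\frac{1}{\sqrt{-28 + n{\left(5,5 \right)}} \left(-25\right) + y} = \frac{1}{\sqrt{-28 + \left(2 + 5^{2}\right)} \left(-25\right) + \frac{\sqrt{51806}}{10}} = \frac{1}{\sqrt{-28 + \left(2 + 25\right)} \left(-25\right) + \frac{\sqrt{51806}}{10}} = \frac{1}{\sqrt{-28 + 27} \left(-25\right) + \frac{\sqrt{51806}}{10}} = \frac{1}{\sqrt{-1} \left(-25\right) + \frac{\sqrt{51806}}{10}} = \frac{1}{i \left(-25\right) + \frac{\sqrt{51806}}{10}} = \frac{1}{- 25 i + \frac{\sqrt{51806}}{10}}$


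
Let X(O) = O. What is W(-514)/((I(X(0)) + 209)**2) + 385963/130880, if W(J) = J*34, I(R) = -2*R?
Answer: 14571990923/5716969280 ≈ 2.5489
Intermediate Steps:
W(J) = 34*J
W(-514)/((I(X(0)) + 209)**2) + 385963/130880 = (34*(-514))/((-2*0 + 209)**2) + 385963/130880 = -17476/(0 + 209)**2 + 385963*(1/130880) = -17476/(209**2) + 385963/130880 = -17476/43681 + 385963/130880 = 14571990923/5716969280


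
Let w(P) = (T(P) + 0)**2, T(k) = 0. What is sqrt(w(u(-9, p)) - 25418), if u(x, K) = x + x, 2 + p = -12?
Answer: I*sqrt(25418) ≈ 159.43*I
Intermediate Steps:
p = -14 (p = -2 - 12 = -14)
u(x, K) = 2*x
w(P) = 0 (w(P) = (0 + 0)**2 = 0**2 = 0)
sqrt(w(u(-9, p)) - 25418) = sqrt(0 - 25418) = sqrt(-25418) = I*sqrt(25418)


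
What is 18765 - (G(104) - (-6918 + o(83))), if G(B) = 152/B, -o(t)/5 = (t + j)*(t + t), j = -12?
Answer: -612098/13 ≈ -47084.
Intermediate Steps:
o(t) = -10*t*(-12 + t) (o(t) = -5*(t - 12)*(t + t) = -5*(-12 + t)*2*t = -10*t*(-12 + t))
18765 - (G(104) - (-6918 + o(83))) = 18765 - (152/104 - (-6918 + 10*83*(12 - 1*83))) = 18765 - (152*(1/104) - (-6918 + 10*83*(12 - 83))) = 18765 - (19/13 - (-6918 + 10*83*(-71))) = 18765 - (19/13 - (-6918 - 58930)) = 18765 - (19/13 - 1*(-65848)) = 18765 - (19/13 + 65848) = 18765 - 1*856043/13 = 18765 - 856043/13 = -612098/13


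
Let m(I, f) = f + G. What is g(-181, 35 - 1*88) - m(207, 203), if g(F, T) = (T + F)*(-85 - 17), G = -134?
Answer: 23799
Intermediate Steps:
g(F, T) = -102*F - 102*T (g(F, T) = (F + T)*(-102) = -102*F - 102*T)
m(I, f) = -134 + f (m(I, f) = f - 134 = -134 + f)
g(-181, 35 - 1*88) - m(207, 203) = (-102*(-181) - 102*(35 - 1*88)) - (-134 + 203) = (18462 - 102*(35 - 88)) - 1*69 = (18462 - 102*(-53)) - 69 = (18462 + 5406) - 69 = 23868 - 69 = 23799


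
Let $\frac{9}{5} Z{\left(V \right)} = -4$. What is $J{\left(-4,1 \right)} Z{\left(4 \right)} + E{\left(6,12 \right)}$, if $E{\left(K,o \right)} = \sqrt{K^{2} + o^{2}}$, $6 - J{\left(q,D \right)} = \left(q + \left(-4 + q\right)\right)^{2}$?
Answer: $\frac{920}{3} + 6 \sqrt{5} \approx 320.08$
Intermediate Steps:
$Z{\left(V \right)} = - \frac{20}{9}$ ($Z{\left(V \right)} = \frac{5}{9} \left(-4\right) = - \frac{20}{9}$)
$J{\left(q,D \right)} = 6 - \left(-4 + 2 q\right)^{2}$ ($J{\left(q,D \right)} = 6 - \left(q + \left(-4 + q\right)\right)^{2} = 6 - \left(-4 + 2 q\right)^{2}$)
$J{\left(-4,1 \right)} Z{\left(4 \right)} + E{\left(6,12 \right)} = \left(6 - 4 \left(-2 - 4\right)^{2}\right) \left(- \frac{20}{9}\right) + \sqrt{6^{2} + 12^{2}} = \left(6 - 4 \left(-6\right)^{2}\right) \left(- \frac{20}{9}\right) + \sqrt{36 + 144} = \left(6 - 144\right) \left(- \frac{20}{9}\right) + \sqrt{180} = \left(6 - 144\right) \left(- \frac{20}{9}\right) + 6 \sqrt{5} = \left(-138\right) \left(- \frac{20}{9}\right) + 6 \sqrt{5} = \frac{920}{3} + 6 \sqrt{5}$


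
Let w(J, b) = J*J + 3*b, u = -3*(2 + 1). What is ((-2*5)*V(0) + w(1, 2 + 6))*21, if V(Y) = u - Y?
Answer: 2415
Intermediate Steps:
u = -9 (u = -3*3 = -9)
w(J, b) = J² + 3*b
V(Y) = -9 - Y
((-2*5)*V(0) + w(1, 2 + 6))*21 = ((-2*5)*(-9 - 1*0) + (1² + 3*(2 + 6)))*21 = (-10*(-9 + 0) + (1 + 3*8))*21 = (-10*(-9) + (1 + 24))*21 = (90 + 25)*21 = 115*21 = 2415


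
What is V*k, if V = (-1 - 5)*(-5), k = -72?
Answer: -2160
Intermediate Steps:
V = 30 (V = -6*(-5) = 30)
V*k = 30*(-72) = -2160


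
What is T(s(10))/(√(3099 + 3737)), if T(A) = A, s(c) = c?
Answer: 5*√1709/1709 ≈ 0.12095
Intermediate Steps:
T(s(10))/(√(3099 + 3737)) = 10/(√(3099 + 3737)) = 10/(√6836) = 10/((2*√1709)) = 10*(√1709/3418) = 5*√1709/1709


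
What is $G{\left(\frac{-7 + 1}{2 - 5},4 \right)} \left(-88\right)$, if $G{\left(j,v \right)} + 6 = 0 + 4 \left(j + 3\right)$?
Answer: $-1232$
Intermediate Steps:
$G{\left(j,v \right)} = 6 + 4 j$ ($G{\left(j,v \right)} = -6 + \left(0 + 4 \left(j + 3\right)\right) = -6 + \left(0 + 4 \left(3 + j\right)\right) = -6 + \left(0 + \left(12 + 4 j\right)\right) = -6 + \left(12 + 4 j\right) = 6 + 4 j$)
$G{\left(\frac{-7 + 1}{2 - 5},4 \right)} \left(-88\right) = \left(6 + 4 \frac{-7 + 1}{2 - 5}\right) \left(-88\right) = \left(6 + 4 \left(- \frac{6}{-3}\right)\right) \left(-88\right) = \left(6 + 4 \left(\left(-6\right) \left(- \frac{1}{3}\right)\right)\right) \left(-88\right) = \left(6 + 4 \cdot 2\right) \left(-88\right) = \left(6 + 8\right) \left(-88\right) = 14 \left(-88\right) = -1232$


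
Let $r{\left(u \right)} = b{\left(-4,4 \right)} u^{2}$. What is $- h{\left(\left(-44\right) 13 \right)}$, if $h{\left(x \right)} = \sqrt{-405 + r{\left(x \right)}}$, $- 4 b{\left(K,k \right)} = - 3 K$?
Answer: $- i \sqrt{981957} \approx - 990.94 i$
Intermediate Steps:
$b{\left(K,k \right)} = \frac{3 K}{4}$ ($b{\left(K,k \right)} = - \frac{\left(-3\right) K}{4} = \frac{3 K}{4}$)
$r{\left(u \right)} = - 3 u^{2}$ ($r{\left(u \right)} = \frac{3}{4} \left(-4\right) u^{2} = - 3 u^{2}$)
$h{\left(x \right)} = \sqrt{-405 - 3 x^{2}}$
$- h{\left(\left(-44\right) 13 \right)} = - \sqrt{-405 - 3 \left(\left(-44\right) 13\right)^{2}} = - \sqrt{-405 - 3 \left(-572\right)^{2}} = - \sqrt{-405 - 981552} = - \sqrt{-981957} = - i \sqrt{981957}$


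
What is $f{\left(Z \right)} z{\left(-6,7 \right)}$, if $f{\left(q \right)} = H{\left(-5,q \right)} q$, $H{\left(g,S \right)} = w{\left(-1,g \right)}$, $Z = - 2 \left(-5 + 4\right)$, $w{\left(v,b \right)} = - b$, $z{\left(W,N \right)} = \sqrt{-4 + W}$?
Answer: $10 i \sqrt{10} \approx 31.623 i$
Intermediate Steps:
$Z = 2$ ($Z = \left(-2\right) \left(-1\right) = 2$)
$H{\left(g,S \right)} = - g$
$f{\left(q \right)} = 5 q$ ($f{\left(q \right)} = \left(-1\right) \left(-5\right) q = 5 q$)
$f{\left(Z \right)} z{\left(-6,7 \right)} = 5 \cdot 2 \sqrt{-4 - 6} = 10 \sqrt{-10} = 10 i \sqrt{10}$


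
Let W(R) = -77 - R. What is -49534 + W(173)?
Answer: -49784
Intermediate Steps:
-49534 + W(173) = -49534 + (-77 - 1*173) = -49534 + (-77 - 173) = -49534 - 250 = -49784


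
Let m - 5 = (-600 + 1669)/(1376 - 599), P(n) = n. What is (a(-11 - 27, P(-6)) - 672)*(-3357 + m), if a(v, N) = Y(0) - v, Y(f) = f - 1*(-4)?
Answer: 78103050/37 ≈ 2.1109e+6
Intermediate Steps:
Y(f) = 4 + f (Y(f) = f + 4 = 4 + f)
a(v, N) = 4 - v (a(v, N) = (4 + 0) - v = 4 - v)
m = 4954/777 (m = 5 + (-600 + 1669)/(1376 - 599) = 5 + 1069/777 = 4954/777 ≈ 6.3758)
(a(-11 - 27, P(-6)) - 672)*(-3357 + m) = ((4 - (-11 - 27)) - 672)*(-3357 + 4954/777) = ((4 - 1*(-38)) - 672)*(-2603435/777) = ((4 + 38) - 672)*(-2603435/777) = (42 - 672)*(-2603435/777) = -630*(-2603435/777) = 78103050/37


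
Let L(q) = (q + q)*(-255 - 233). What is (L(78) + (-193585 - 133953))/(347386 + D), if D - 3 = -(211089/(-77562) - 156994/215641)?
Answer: -2250511584329724/1936776275687605 ≈ -1.1620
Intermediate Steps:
L(q) = -976*q (L(q) = (2*q)*(-488) = -976*q)
D = 35957617801/5575182414 (D = 3 - (211089/(-77562) - 156994/215641) = 3 - (211089*(-1/77562) - 156994*1/215641) = 3 - (-70363/25854 - 156994/215641) = 3 - 1*(-19232070559/5575182414) = 3 + 19232070559/5575182414 = 35957617801/5575182414 ≈ 6.4496)
(L(78) + (-193585 - 133953))/(347386 + D) = (-976*78 + (-193585 - 133953))/(347386 + 35957617801/5575182414) = (-76128 - 327538)/(1936776275687605/5575182414) = -403666*5575182414/1936776275687605 = -2250511584329724/1936776275687605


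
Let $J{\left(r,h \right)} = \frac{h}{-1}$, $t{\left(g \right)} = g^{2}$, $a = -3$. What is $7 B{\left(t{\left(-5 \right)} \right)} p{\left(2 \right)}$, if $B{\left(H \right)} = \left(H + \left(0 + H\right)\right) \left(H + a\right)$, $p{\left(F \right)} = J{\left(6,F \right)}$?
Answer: $-15400$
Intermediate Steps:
$J{\left(r,h \right)} = - h$ ($J{\left(r,h \right)} = h \left(-1\right) = - h$)
$p{\left(F \right)} = - F$
$B{\left(H \right)} = 2 H \left(-3 + H\right)$ ($B{\left(H \right)} = \left(H + \left(0 + H\right)\right) \left(H - 3\right) = \left(H + H\right) \left(-3 + H\right) = 2 H \left(-3 + H\right)$)
$7 B{\left(t{\left(-5 \right)} \right)} p{\left(2 \right)} = 7 \cdot 2 \left(-5\right)^{2} \left(-3 + \left(-5\right)^{2}\right) \left(\left(-1\right) 2\right) = 7 \cdot 2 \cdot 25 \left(-3 + 25\right) \left(-2\right) = 7 \cdot 2 \cdot 25 \cdot 22 \left(-2\right) = 7 \cdot 1100 \left(-2\right) = 7700 \left(-2\right) = -15400$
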